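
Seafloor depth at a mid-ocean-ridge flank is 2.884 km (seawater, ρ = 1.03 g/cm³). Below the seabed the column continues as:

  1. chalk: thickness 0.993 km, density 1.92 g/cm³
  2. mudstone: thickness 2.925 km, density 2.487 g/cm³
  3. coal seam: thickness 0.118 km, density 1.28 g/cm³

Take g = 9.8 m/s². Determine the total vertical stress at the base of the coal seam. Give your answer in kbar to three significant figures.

seawater: 1030 kg/m³ × 9.8 m/s² × 2884 m = 2.911×10^7 Pa = 0.2911 kbar
chalk: 1920 kg/m³ × 9.8 m/s² × 993 m = 1.868×10^7 Pa = 0.1868 kbar
mudstone: 2487 kg/m³ × 9.8 m/s² × 2925 m = 7.129×10^7 Pa = 0.7129 kbar
coal seam: 1280 kg/m³ × 9.8 m/s² × 118 m = 1.480×10^6 Pa = 0.01480 kbar
Total = 0.2911 + 0.1868 + 0.7129 + 0.01480 = 1.2057 kbar

1.21 kbar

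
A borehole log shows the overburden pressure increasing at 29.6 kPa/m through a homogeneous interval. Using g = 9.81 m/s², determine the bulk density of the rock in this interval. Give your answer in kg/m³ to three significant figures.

3020 kg/m³

ρ = (dP/dz)/g = 29.6 kPa/m / 9.81 m/s² = 29600 Pa/m / 9.81 m/s² = 3017.3 kg/m³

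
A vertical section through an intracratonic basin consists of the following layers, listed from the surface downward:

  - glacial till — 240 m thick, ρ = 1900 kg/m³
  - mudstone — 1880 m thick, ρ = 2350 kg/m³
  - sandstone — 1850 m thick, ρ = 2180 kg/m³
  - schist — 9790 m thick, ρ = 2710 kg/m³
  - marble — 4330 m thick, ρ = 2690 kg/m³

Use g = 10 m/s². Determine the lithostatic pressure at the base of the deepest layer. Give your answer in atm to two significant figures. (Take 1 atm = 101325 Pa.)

4600 atm

glacial till: 1900 kg/m³ × 10 m/s² × 240 m = 4.560×10^6 Pa = 45.00 atm
mudstone: 2350 kg/m³ × 10 m/s² × 1880 m = 4.418×10^7 Pa = 436.0 atm
sandstone: 2180 kg/m³ × 10 m/s² × 1850 m = 4.033×10^7 Pa = 398.0 atm
schist: 2710 kg/m³ × 10 m/s² × 9790 m = 2.653×10^8 Pa = 2618 atm
marble: 2690 kg/m³ × 10 m/s² × 4330 m = 1.165×10^8 Pa = 1150 atm
Total = 45.00 + 436.0 + 398.0 + 2618 + 1150 = 4647.0 atm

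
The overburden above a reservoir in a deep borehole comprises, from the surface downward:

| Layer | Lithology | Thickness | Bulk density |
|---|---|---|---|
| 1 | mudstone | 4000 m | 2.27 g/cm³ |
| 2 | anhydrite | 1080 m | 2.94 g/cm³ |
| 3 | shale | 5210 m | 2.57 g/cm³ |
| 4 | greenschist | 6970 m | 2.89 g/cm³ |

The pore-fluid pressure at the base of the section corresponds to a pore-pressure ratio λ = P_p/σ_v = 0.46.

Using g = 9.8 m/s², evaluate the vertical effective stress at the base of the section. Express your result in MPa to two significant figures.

Overburden (lithostatic) stress σ_v:
mudstone: 2270 kg/m³ × 9.8 m/s² × 4000 m = 8.898×10^7 Pa = 88.98 MPa
anhydrite: 2940 kg/m³ × 9.8 m/s² × 1080 m = 3.112×10^7 Pa = 31.12 MPa
shale: 2570 kg/m³ × 9.8 m/s² × 5210 m = 1.312×10^8 Pa = 131.2 MPa
greenschist: 2890 kg/m³ × 9.8 m/s² × 6970 m = 1.974×10^8 Pa = 197.4 MPa
Total = 88.98 + 31.12 + 131.2 + 197.4 = 448.72 MPa
Pore pressure P_p = λ·σ_v = 0.46 × 448.7 MPa = 206.4 MPa
Effective stress σ' = σ_v − P_p = 448.7 − 206.4 = 242.31 MPa

240 MPa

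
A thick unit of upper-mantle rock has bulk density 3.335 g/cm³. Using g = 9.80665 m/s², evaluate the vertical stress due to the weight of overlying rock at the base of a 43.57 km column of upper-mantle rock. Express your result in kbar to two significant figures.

14 kbar

upper-mantle rock: 3335 kg/m³ × 9.80665 m/s² × 43570 m = 1.425×10^9 Pa = 14.25 kbar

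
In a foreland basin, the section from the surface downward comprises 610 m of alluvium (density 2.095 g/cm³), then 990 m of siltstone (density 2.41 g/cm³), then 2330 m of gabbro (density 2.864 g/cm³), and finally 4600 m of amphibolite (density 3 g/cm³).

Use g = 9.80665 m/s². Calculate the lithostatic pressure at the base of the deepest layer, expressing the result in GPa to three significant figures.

0.237 GPa

alluvium: 2095 kg/m³ × 9.80665 m/s² × 610 m = 1.253×10^7 Pa = 0.01253 GPa
siltstone: 2410 kg/m³ × 9.80665 m/s² × 990 m = 2.340×10^7 Pa = 0.02340 GPa
gabbro: 2864 kg/m³ × 9.80665 m/s² × 2330 m = 6.544×10^7 Pa = 0.06544 GPa
amphibolite: 3000 kg/m³ × 9.80665 m/s² × 4600 m = 1.353×10^8 Pa = 0.1353 GPa
Total = 0.01253 + 0.02340 + 0.06544 + 0.1353 = 0.23670 GPa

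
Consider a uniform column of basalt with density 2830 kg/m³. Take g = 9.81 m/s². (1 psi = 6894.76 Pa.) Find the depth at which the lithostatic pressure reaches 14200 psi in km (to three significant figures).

3.53 km

h = P/(ρg) = 14200 psi / (2830 kg/m³ × 9.81 m/s²) = 9.791×10^7 Pa / 27762 Pa/m = 3526.6 m
= 3.5266 km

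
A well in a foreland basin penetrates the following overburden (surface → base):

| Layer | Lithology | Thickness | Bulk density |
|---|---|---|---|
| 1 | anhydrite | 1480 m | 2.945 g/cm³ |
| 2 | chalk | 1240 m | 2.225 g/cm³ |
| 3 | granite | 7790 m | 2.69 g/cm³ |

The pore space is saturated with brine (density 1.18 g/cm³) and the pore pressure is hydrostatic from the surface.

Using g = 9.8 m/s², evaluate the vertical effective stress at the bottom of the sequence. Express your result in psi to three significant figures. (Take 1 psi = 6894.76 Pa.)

Overburden (lithostatic) stress σ_v:
anhydrite: 2945 kg/m³ × 9.8 m/s² × 1480 m = 4.271×10^7 Pa = 42.71 MPa
chalk: 2225 kg/m³ × 9.8 m/s² × 1240 m = 2.704×10^7 Pa = 27.04 MPa
granite: 2690 kg/m³ × 9.8 m/s² × 7790 m = 2.054×10^8 Pa = 205.4 MPa
Total = 42.71 + 27.04 + 205.4 = 275.11 MPa
Pore pressure P_p = 1180 kg/m³ × 9.8 m/s² × 10510 m = 1.215×10^8 Pa = 121.5 MPa
Effective stress σ' = σ_v − P_p = 275.1 − 121.5 = 153.57 MPa = 22274 psi

22300 psi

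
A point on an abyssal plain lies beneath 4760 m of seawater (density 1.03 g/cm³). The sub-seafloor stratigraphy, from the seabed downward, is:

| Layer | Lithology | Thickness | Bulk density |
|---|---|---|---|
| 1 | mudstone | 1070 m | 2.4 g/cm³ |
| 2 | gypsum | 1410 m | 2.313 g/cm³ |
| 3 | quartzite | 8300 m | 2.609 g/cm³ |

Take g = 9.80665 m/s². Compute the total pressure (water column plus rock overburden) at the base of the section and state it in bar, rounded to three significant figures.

seawater: 1030 kg/m³ × 9.80665 m/s² × 4760 m = 4.808×10^7 Pa = 480.8 bar
mudstone: 2400 kg/m³ × 9.80665 m/s² × 1070 m = 2.518×10^7 Pa = 251.8 bar
gypsum: 2313 kg/m³ × 9.80665 m/s² × 1410 m = 3.198×10^7 Pa = 319.8 bar
quartzite: 2609 kg/m³ × 9.80665 m/s² × 8300 m = 2.124×10^8 Pa = 2124 bar
Total = 480.8 + 251.8 + 319.8 + 2124 = 3176.1 bar

3180 bar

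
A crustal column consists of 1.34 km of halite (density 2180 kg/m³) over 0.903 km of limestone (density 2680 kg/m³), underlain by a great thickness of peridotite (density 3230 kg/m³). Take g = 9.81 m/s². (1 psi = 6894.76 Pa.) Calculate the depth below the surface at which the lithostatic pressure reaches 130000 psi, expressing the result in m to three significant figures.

Pressure at base of upper layers: 2180×9.81×1340 + 2680×9.81×903 = 5.240×10^7 Pa = 7600 psi
Remaining pressure to be supplied by peridotite: 8.963×10^8 − 5.240×10^7 = 8.439×10^8 Pa
Additional depth in peridotite = 8.439×10^8 Pa / (3230 kg/m³ × 9.81 m/s²) = 26634 m
Total depth = 2243 m + 26634 m = 28877 m

28900 m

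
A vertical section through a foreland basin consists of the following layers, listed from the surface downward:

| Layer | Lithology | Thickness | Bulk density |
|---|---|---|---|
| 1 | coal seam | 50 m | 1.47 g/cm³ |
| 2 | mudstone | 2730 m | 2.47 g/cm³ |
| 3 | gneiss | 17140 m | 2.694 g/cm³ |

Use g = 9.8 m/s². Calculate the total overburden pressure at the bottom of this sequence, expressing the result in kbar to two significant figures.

5.2 kbar

coal seam: 1470 kg/m³ × 9.8 m/s² × 50 m = 7.203×10^5 Pa = 7.203×10^-3 kbar
mudstone: 2470 kg/m³ × 9.8 m/s² × 2730 m = 6.608×10^7 Pa = 0.6608 kbar
gneiss: 2694 kg/m³ × 9.8 m/s² × 17140 m = 4.525×10^8 Pa = 4.525 kbar
Total = 7.203×10^-3 + 0.6608 + 4.525 = 5.1932 kbar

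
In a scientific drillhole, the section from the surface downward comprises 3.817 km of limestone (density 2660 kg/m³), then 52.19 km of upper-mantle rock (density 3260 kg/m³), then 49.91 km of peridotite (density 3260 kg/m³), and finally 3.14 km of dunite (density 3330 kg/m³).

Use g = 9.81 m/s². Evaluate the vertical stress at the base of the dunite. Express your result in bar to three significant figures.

34700 bar

limestone: 2660 kg/m³ × 9.81 m/s² × 3817 m = 9.960×10^7 Pa = 996.0 bar
upper-mantle rock: 3260 kg/m³ × 9.81 m/s² × 52190 m = 1.669×10^9 Pa = 16691 bar
peridotite: 3260 kg/m³ × 9.81 m/s² × 49910 m = 1.596×10^9 Pa = 15962 bar
dunite: 3330 kg/m³ × 9.81 m/s² × 3140 m = 1.026×10^8 Pa = 1026 bar
Total = 996.0 + 16691 + 15962 + 1026 = 34674 bar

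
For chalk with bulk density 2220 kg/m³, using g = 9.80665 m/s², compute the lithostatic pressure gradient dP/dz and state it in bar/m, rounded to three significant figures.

0.218 bar/m

dP/dz = ρg = 2220 kg/m³ × 9.80665 m/s² = 21771 Pa/m
= 21771 Pa/m × (1 bar/m / 1.0000×10^5 Pa/m) = 0.21771 bar/m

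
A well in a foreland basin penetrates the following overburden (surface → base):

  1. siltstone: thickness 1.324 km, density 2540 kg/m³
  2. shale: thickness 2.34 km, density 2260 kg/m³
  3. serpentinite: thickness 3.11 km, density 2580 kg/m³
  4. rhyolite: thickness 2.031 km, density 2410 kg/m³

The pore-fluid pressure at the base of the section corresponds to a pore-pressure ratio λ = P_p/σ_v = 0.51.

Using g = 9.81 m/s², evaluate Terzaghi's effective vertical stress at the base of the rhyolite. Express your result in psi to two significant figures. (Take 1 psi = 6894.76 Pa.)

15000 psi

Overburden (lithostatic) stress σ_v:
siltstone: 2540 kg/m³ × 9.81 m/s² × 1324 m = 3.299×10^7 Pa = 32.99 MPa
shale: 2260 kg/m³ × 9.81 m/s² × 2340 m = 5.188×10^7 Pa = 51.88 MPa
serpentinite: 2580 kg/m³ × 9.81 m/s² × 3110 m = 7.871×10^7 Pa = 78.71 MPa
rhyolite: 2410 kg/m³ × 9.81 m/s² × 2031 m = 4.802×10^7 Pa = 48.02 MPa
Total = 32.99 + 51.88 + 78.71 + 48.02 = 211.60 MPa
Pore pressure P_p = λ·σ_v = 0.51 × 211.6 MPa = 107.9 MPa
Effective stress σ' = σ_v − P_p = 211.6 − 107.9 = 103.68 MPa = 15038 psi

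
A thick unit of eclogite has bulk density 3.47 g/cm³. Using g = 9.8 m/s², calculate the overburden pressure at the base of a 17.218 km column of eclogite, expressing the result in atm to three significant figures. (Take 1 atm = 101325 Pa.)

eclogite: 3470 kg/m³ × 9.8 m/s² × 17218 m = 5.855×10^8 Pa = 5779 atm

5780 atm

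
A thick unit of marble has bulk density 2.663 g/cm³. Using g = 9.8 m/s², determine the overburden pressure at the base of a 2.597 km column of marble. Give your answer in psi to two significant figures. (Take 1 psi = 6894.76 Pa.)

9800 psi

marble: 2663 kg/m³ × 9.8 m/s² × 2597 m = 6.777×10^7 Pa = 9830 psi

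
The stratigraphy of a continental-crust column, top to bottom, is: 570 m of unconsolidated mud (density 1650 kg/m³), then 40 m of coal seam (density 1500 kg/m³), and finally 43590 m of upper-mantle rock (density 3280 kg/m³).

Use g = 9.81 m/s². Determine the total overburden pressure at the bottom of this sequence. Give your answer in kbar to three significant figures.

14.1 kbar

unconsolidated mud: 1650 kg/m³ × 9.81 m/s² × 570 m = 9.226×10^6 Pa = 0.09226 kbar
coal seam: 1500 kg/m³ × 9.81 m/s² × 40 m = 5.886×10^5 Pa = 5.886×10^-3 kbar
upper-mantle rock: 3280 kg/m³ × 9.81 m/s² × 43590 m = 1.403×10^9 Pa = 14.03 kbar
Total = 0.09226 + 5.886×10^-3 + 14.03 = 14.124 kbar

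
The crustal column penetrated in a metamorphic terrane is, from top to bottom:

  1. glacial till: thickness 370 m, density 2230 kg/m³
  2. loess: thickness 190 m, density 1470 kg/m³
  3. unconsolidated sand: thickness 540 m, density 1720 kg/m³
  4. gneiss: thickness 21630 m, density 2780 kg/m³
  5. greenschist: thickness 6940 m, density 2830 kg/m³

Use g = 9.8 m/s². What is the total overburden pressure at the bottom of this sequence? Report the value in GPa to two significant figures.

0.80 GPa

glacial till: 2230 kg/m³ × 9.8 m/s² × 370 m = 8.086×10^6 Pa = 8.086×10^-3 GPa
loess: 1470 kg/m³ × 9.8 m/s² × 190 m = 2.737×10^6 Pa = 2.737×10^-3 GPa
unconsolidated sand: 1720 kg/m³ × 9.8 m/s² × 540 m = 9.102×10^6 Pa = 9.102×10^-3 GPa
gneiss: 2780 kg/m³ × 9.8 m/s² × 21630 m = 5.893×10^8 Pa = 0.5893 GPa
greenschist: 2830 kg/m³ × 9.8 m/s² × 6940 m = 1.925×10^8 Pa = 0.1925 GPa
Total = 8.086×10^-3 + 2.737×10^-3 + 9.102×10^-3 + 0.5893 + 0.1925 = 0.80169 GPa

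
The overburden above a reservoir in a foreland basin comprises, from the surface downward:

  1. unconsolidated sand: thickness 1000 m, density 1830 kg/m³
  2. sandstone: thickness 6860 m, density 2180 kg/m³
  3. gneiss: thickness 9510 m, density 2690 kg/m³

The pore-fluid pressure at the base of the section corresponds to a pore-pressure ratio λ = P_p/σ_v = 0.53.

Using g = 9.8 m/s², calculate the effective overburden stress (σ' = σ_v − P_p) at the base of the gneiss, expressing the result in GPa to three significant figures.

Overburden (lithostatic) stress σ_v:
unconsolidated sand: 1830 kg/m³ × 9.8 m/s² × 1000 m = 1.793×10^7 Pa = 17.93 MPa
sandstone: 2180 kg/m³ × 9.8 m/s² × 6860 m = 1.466×10^8 Pa = 146.6 MPa
gneiss: 2690 kg/m³ × 9.8 m/s² × 9510 m = 2.507×10^8 Pa = 250.7 MPa
Total = 17.93 + 146.6 + 250.7 = 415.19 MPa
Pore pressure P_p = λ·σ_v = 0.53 × 415.2 MPa = 220.1 MPa
Effective stress σ' = σ_v − P_p = 415.2 − 220.1 = 195.14 MPa = 0.19514 GPa

0.195 GPa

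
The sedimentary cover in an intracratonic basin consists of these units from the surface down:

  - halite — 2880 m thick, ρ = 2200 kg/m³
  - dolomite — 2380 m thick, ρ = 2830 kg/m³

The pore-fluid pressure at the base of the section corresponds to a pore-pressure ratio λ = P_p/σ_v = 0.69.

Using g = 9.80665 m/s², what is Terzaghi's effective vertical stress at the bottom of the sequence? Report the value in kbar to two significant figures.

Overburden (lithostatic) stress σ_v:
halite: 2200 kg/m³ × 9.80665 m/s² × 2880 m = 6.213×10^7 Pa = 62.13 MPa
dolomite: 2830 kg/m³ × 9.80665 m/s² × 2380 m = 6.605×10^7 Pa = 66.05 MPa
Total = 62.13 + 66.05 = 128.19 MPa
Pore pressure P_p = λ·σ_v = 0.69 × 128.2 MPa = 88.45 MPa
Effective stress σ' = σ_v − P_p = 128.2 − 88.45 = 39.738 MPa = 0.39738 kbar

0.40 kbar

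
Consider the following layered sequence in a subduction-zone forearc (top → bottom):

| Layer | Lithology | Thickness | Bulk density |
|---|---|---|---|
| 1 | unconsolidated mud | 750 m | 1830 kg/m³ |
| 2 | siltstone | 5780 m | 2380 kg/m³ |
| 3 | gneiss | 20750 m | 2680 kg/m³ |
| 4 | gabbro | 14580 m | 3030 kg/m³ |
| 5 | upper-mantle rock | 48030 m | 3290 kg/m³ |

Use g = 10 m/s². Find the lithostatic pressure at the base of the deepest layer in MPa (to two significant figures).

unconsolidated mud: 1830 kg/m³ × 10 m/s² × 750 m = 1.373×10^7 Pa = 13.72 MPa
siltstone: 2380 kg/m³ × 10 m/s² × 5780 m = 1.376×10^8 Pa = 137.6 MPa
gneiss: 2680 kg/m³ × 10 m/s² × 20750 m = 5.561×10^8 Pa = 556.1 MPa
gabbro: 3030 kg/m³ × 10 m/s² × 14580 m = 4.418×10^8 Pa = 441.8 MPa
upper-mantle rock: 3290 kg/m³ × 10 m/s² × 48030 m = 1.580×10^9 Pa = 1580 MPa
Total = 13.72 + 137.6 + 556.1 + 441.8 + 1580 = 2729.3 MPa

2700 MPa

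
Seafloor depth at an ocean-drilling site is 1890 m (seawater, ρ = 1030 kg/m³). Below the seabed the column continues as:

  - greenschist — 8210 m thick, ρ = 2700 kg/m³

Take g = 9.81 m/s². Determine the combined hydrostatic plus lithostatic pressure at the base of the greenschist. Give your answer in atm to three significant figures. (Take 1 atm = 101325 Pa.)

seawater: 1030 kg/m³ × 9.81 m/s² × 1890 m = 1.910×10^7 Pa = 188.5 atm
greenschist: 2700 kg/m³ × 9.81 m/s² × 8210 m = 2.175×10^8 Pa = 2146 atm
Total = 188.5 + 2146 = 2334.6 atm

2330 atm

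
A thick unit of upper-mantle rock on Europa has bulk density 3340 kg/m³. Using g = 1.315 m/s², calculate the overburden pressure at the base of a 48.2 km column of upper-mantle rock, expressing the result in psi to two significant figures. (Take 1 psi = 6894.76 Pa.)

31000 psi

upper-mantle rock: 3340 kg/m³ × 1.315 m/s² × 48200 m = 2.117×10^8 Pa = 30704 psi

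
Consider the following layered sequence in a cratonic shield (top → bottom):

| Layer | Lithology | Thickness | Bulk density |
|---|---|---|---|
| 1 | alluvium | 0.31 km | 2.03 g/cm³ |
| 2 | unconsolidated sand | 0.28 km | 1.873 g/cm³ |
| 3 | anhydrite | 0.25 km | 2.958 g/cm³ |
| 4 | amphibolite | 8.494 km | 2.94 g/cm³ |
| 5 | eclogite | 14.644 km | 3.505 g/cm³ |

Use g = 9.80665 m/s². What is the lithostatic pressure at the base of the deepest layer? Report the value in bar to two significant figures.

alluvium: 2030 kg/m³ × 9.80665 m/s² × 310 m = 6.171×10^6 Pa = 61.71 bar
unconsolidated sand: 1873 kg/m³ × 9.80665 m/s² × 280 m = 5.143×10^6 Pa = 51.43 bar
anhydrite: 2958 kg/m³ × 9.80665 m/s² × 250 m = 7.252×10^6 Pa = 72.52 bar
amphibolite: 2940 kg/m³ × 9.80665 m/s² × 8494 m = 2.449×10^8 Pa = 2449 bar
eclogite: 3505 kg/m³ × 9.80665 m/s² × 14644 m = 5.033×10^8 Pa = 5033 bar
Total = 61.71 + 51.43 + 72.52 + 2449 + 5033 = 7668.1 bar

7700 bar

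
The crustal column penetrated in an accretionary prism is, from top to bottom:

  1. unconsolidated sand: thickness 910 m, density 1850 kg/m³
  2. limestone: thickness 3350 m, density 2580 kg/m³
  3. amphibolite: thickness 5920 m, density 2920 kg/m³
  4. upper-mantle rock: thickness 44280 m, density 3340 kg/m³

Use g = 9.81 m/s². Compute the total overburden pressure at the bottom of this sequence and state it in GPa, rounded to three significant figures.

unconsolidated sand: 1850 kg/m³ × 9.81 m/s² × 910 m = 1.652×10^7 Pa = 0.01652 GPa
limestone: 2580 kg/m³ × 9.81 m/s² × 3350 m = 8.479×10^7 Pa = 0.08479 GPa
amphibolite: 2920 kg/m³ × 9.81 m/s² × 5920 m = 1.696×10^8 Pa = 0.1696 GPa
upper-mantle rock: 3340 kg/m³ × 9.81 m/s² × 44280 m = 1.451×10^9 Pa = 1.451 GPa
Total = 0.01652 + 0.08479 + 0.1696 + 1.451 = 1.7217 GPa

1.72 GPa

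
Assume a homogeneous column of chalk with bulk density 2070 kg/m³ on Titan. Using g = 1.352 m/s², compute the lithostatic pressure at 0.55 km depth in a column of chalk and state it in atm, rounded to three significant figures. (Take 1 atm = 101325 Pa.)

chalk: 2070 kg/m³ × 1.352 m/s² × 550 m = 1.539×10^6 Pa = 15.19 atm

15.2 atm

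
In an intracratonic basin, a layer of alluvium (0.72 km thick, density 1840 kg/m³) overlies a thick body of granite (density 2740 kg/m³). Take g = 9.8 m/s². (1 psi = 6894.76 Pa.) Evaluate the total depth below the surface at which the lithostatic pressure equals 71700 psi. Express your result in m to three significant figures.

18600 m

Pressure at base of upper layers: 1840×9.8×720 = 1.298×10^7 Pa = 1883 psi
Remaining pressure to be supplied by granite: 4.944×10^8 − 1.298×10^7 = 4.814×10^8 Pa
Additional depth in granite = 4.814×10^8 Pa / (2740 kg/m³ × 9.8 m/s²) = 17927 m
Total depth = 720 m + 17927 m = 18647 m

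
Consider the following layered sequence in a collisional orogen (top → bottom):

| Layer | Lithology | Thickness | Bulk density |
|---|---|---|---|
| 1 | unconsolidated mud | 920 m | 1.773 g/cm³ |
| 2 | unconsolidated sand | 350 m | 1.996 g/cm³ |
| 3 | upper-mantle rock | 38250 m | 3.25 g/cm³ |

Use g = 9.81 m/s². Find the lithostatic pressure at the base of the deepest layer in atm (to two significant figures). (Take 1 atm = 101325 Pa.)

unconsolidated mud: 1773 kg/m³ × 9.81 m/s² × 920 m = 1.600×10^7 Pa = 157.9 atm
unconsolidated sand: 1996 kg/m³ × 9.81 m/s² × 350 m = 6.853×10^6 Pa = 67.64 atm
upper-mantle rock: 3250 kg/m³ × 9.81 m/s² × 38250 m = 1.220×10^9 Pa = 12036 atm
Total = 157.9 + 67.64 + 12036 = 12261 atm

12000 atm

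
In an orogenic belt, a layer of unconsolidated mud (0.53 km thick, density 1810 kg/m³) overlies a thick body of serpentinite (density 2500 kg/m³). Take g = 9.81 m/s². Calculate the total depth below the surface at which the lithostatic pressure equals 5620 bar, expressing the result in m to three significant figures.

23100 m

Pressure at base of upper layers: 1810×9.81×530 = 9.411×10^6 Pa = 94.11 bar
Remaining pressure to be supplied by serpentinite: 5.620×10^8 − 9.411×10^6 = 5.526×10^8 Pa
Additional depth in serpentinite = 5.526×10^8 Pa / (2500 kg/m³ × 9.81 m/s²) = 22532 m
Total depth = 530 m + 22532 m = 23062 m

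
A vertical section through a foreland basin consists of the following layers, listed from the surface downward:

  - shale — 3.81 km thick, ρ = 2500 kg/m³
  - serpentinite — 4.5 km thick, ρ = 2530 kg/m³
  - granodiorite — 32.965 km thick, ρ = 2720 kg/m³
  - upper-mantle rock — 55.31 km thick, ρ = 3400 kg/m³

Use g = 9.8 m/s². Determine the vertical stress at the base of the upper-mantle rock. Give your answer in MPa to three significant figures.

shale: 2500 kg/m³ × 9.8 m/s² × 3810 m = 9.335×10^7 Pa = 93.34 MPa
serpentinite: 2530 kg/m³ × 9.8 m/s² × 4500 m = 1.116×10^8 Pa = 111.6 MPa
granodiorite: 2720 kg/m³ × 9.8 m/s² × 32965 m = 8.787×10^8 Pa = 878.7 MPa
upper-mantle rock: 3400 kg/m³ × 9.8 m/s² × 55310 m = 1.843×10^9 Pa = 1843 MPa
Total = 93.34 + 111.6 + 878.7 + 1843 = 2926.6 MPa

2930 MPa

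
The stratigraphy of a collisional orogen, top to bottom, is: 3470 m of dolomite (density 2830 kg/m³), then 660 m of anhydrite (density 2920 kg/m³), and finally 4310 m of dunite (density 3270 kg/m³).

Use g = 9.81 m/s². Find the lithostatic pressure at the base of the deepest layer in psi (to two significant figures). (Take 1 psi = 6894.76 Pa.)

dolomite: 2830 kg/m³ × 9.81 m/s² × 3470 m = 9.634×10^7 Pa = 13972 psi
anhydrite: 2920 kg/m³ × 9.81 m/s² × 660 m = 1.891×10^7 Pa = 2742 psi
dunite: 3270 kg/m³ × 9.81 m/s² × 4310 m = 1.383×10^8 Pa = 20053 psi
Total = 13972 + 2742 + 20053 = 36767 psi

37000 psi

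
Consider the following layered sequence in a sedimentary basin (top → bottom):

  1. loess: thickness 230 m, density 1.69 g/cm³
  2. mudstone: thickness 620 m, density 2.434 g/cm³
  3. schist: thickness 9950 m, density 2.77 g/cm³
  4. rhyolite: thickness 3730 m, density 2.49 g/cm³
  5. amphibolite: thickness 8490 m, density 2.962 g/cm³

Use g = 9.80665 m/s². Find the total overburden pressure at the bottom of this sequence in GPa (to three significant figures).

loess: 1690 kg/m³ × 9.80665 m/s² × 230 m = 3.812×10^6 Pa = 3.812×10^-3 GPa
mudstone: 2434 kg/m³ × 9.80665 m/s² × 620 m = 1.480×10^7 Pa = 0.01480 GPa
schist: 2770 kg/m³ × 9.80665 m/s² × 9950 m = 2.703×10^8 Pa = 0.2703 GPa
rhyolite: 2490 kg/m³ × 9.80665 m/s² × 3730 m = 9.108×10^7 Pa = 0.09108 GPa
amphibolite: 2962 kg/m³ × 9.80665 m/s² × 8490 m = 2.466×10^8 Pa = 0.2466 GPa
Total = 3.812×10^-3 + 0.01480 + 0.2703 + 0.09108 + 0.2466 = 0.62659 GPa

0.627 GPa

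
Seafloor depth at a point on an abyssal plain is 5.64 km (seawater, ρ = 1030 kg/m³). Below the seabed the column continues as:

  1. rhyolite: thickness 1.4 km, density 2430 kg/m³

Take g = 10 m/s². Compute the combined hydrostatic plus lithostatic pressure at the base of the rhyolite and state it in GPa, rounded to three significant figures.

0.0921 GPa

seawater: 1030 kg/m³ × 10 m/s² × 5640 m = 5.809×10^7 Pa = 0.05809 GPa
rhyolite: 2430 kg/m³ × 10 m/s² × 1400 m = 3.402×10^7 Pa = 0.03402 GPa
Total = 0.05809 + 0.03402 = 0.092112 GPa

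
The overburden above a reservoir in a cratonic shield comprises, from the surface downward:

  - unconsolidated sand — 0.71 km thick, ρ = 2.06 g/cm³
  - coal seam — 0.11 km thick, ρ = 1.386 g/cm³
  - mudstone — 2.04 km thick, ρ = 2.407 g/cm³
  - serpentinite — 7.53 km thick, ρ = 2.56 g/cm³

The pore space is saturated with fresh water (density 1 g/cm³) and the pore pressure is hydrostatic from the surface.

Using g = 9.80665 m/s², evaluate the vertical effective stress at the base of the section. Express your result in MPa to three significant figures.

151 MPa

Overburden (lithostatic) stress σ_v:
unconsolidated sand: 2060 kg/m³ × 9.80665 m/s² × 710 m = 1.434×10^7 Pa = 14.34 MPa
coal seam: 1386 kg/m³ × 9.80665 m/s² × 110 m = 1.495×10^6 Pa = 1.495 MPa
mudstone: 2407 kg/m³ × 9.80665 m/s² × 2040 m = 4.815×10^7 Pa = 48.15 MPa
serpentinite: 2560 kg/m³ × 9.80665 m/s² × 7530 m = 1.890×10^8 Pa = 189.0 MPa
Total = 14.34 + 1.495 + 48.15 + 189.0 = 253.03 MPa
Pore pressure P_p = 1000 kg/m³ × 9.80665 m/s² × 10390 m = 1.019×10^8 Pa = 101.9 MPa
Effective stress σ' = σ_v − P_p = 253.0 − 101.9 = 151.14 MPa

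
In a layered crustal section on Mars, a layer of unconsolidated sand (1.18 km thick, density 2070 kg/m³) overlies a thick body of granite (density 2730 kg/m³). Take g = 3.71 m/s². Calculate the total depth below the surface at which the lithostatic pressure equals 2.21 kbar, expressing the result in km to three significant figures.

Pressure at base of upper layers: 2070×3.71×1180 = 9.062×10^6 Pa = 0.09062 kbar
Remaining pressure to be supplied by granite: 2.210×10^8 − 9.062×10^6 = 2.119×10^8 Pa
Additional depth in granite = 2.119×10^8 Pa / (2730 kg/m³ × 3.71 m/s²) = 20925 m
Total depth = 1180 m + 20925 m = 22105 m
= 22.105 km

22.1 km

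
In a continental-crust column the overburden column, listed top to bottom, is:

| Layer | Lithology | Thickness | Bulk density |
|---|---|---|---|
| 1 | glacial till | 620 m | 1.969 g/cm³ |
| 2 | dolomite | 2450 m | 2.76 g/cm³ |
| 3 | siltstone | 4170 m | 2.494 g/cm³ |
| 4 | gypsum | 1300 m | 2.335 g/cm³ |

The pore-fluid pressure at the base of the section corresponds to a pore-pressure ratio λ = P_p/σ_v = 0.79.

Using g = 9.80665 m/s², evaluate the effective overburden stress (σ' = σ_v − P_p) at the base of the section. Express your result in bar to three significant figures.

441 bar

Overburden (lithostatic) stress σ_v:
glacial till: 1969 kg/m³ × 9.80665 m/s² × 620 m = 1.197×10^7 Pa = 11.97 MPa
dolomite: 2760 kg/m³ × 9.80665 m/s² × 2450 m = 6.631×10^7 Pa = 66.31 MPa
siltstone: 2494 kg/m³ × 9.80665 m/s² × 4170 m = 1.020×10^8 Pa = 102.0 MPa
gypsum: 2335 kg/m³ × 9.80665 m/s² × 1300 m = 2.977×10^7 Pa = 29.77 MPa
Total = 11.97 + 66.31 + 102.0 + 29.77 = 210.04 MPa
Pore pressure P_p = λ·σ_v = 0.79 × 210.0 MPa = 165.9 MPa
Effective stress σ' = σ_v − P_p = 210.0 − 165.9 = 44.109 MPa = 441.09 bar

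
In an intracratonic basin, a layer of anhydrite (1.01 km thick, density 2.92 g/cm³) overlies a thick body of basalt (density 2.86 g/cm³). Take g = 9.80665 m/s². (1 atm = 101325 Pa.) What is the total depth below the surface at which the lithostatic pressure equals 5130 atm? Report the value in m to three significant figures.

Pressure at base of upper layers: 2920×9.80665×1010 = 2.892×10^7 Pa = 285.4 atm
Remaining pressure to be supplied by basalt: 5.198×10^8 − 2.892×10^7 = 4.909×10^8 Pa
Additional depth in basalt = 4.909×10^8 Pa / (2860 kg/m³ × 9.80665 m/s²) = 17502 m
Total depth = 1010 m + 17502 m = 18512 m

18500 m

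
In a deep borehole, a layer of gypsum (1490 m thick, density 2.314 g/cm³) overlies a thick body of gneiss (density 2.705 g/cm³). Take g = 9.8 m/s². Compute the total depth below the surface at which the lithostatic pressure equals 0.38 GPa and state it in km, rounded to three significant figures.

Pressure at base of upper layers: 2314×9.8×1490 = 3.379×10^7 Pa = 0.03379 GPa
Remaining pressure to be supplied by gneiss: 3.800×10^8 − 3.379×10^7 = 3.462×10^8 Pa
Additional depth in gneiss = 3.462×10^8 Pa / (2705 kg/m³ × 9.8 m/s²) = 13060 m
Total depth = 1490 m + 13060 m = 14550 m
= 14.550 km

14.6 km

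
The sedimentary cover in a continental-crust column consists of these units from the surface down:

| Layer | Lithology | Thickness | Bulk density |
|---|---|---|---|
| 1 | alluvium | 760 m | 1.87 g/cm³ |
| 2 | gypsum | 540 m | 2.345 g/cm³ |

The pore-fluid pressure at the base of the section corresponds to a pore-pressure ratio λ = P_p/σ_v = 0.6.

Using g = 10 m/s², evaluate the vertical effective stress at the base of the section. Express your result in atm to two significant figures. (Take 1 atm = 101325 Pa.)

110 atm

Overburden (lithostatic) stress σ_v:
alluvium: 1870 kg/m³ × 10 m/s² × 760 m = 1.421×10^7 Pa = 14.21 MPa
gypsum: 2345 kg/m³ × 10 m/s² × 540 m = 1.266×10^7 Pa = 12.66 MPa
Total = 14.21 + 12.66 = 26.875 MPa
Pore pressure P_p = λ·σ_v = 0.6 × 26.88 MPa = 16.12 MPa
Effective stress σ' = σ_v − P_p = 26.88 − 16.12 = 10.750 MPa = 106.09 atm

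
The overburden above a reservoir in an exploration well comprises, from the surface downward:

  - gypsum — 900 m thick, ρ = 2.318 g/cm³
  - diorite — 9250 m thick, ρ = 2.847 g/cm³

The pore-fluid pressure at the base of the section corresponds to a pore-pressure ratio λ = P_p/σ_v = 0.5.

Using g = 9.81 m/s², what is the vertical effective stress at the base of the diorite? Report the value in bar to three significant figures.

1390 bar

Overburden (lithostatic) stress σ_v:
gypsum: 2318 kg/m³ × 9.81 m/s² × 900 m = 2.047×10^7 Pa = 20.47 MPa
diorite: 2847 kg/m³ × 9.81 m/s² × 9250 m = 2.583×10^8 Pa = 258.3 MPa
Total = 20.47 + 258.3 = 278.81 MPa
Pore pressure P_p = λ·σ_v = 0.5 × 278.8 MPa = 139.4 MPa
Effective stress σ' = σ_v − P_p = 278.8 − 139.4 = 139.40 MPa = 1394.0 bar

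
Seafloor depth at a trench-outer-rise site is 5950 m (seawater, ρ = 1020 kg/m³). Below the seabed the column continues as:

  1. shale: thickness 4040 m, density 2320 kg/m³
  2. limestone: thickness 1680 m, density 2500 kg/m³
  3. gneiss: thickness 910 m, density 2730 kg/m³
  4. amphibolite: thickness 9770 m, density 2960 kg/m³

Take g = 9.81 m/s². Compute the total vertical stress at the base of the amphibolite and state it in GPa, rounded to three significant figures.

0.501 GPa

seawater: 1020 kg/m³ × 9.81 m/s² × 5950 m = 5.954×10^7 Pa = 0.05954 GPa
shale: 2320 kg/m³ × 9.81 m/s² × 4040 m = 9.195×10^7 Pa = 0.09195 GPa
limestone: 2500 kg/m³ × 9.81 m/s² × 1680 m = 4.120×10^7 Pa = 0.04120 GPa
gneiss: 2730 kg/m³ × 9.81 m/s² × 910 m = 2.437×10^7 Pa = 0.02437 GPa
amphibolite: 2960 kg/m³ × 9.81 m/s² × 9770 m = 2.837×10^8 Pa = 0.2837 GPa
Total = 0.05954 + 0.09195 + 0.04120 + 0.02437 + 0.2837 = 0.50075 GPa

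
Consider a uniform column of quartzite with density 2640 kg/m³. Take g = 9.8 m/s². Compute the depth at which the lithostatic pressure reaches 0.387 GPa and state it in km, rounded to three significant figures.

15.0 km

h = P/(ρg) = 0.387 GPa / (2640 kg/m³ × 9.8 m/s²) = 3.870×10^8 Pa / 25872 Pa/m = 14958 m
= 14.958 km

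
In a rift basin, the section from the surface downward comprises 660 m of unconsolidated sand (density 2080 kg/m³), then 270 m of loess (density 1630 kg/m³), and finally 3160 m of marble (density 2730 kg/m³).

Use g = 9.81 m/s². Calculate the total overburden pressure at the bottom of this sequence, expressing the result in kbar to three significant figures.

unconsolidated sand: 2080 kg/m³ × 9.81 m/s² × 660 m = 1.347×10^7 Pa = 0.1347 kbar
loess: 1630 kg/m³ × 9.81 m/s² × 270 m = 4.317×10^6 Pa = 0.04317 kbar
marble: 2730 kg/m³ × 9.81 m/s² × 3160 m = 8.463×10^7 Pa = 0.8463 kbar
Total = 0.1347 + 0.04317 + 0.8463 = 1.0241 kbar

1.02 kbar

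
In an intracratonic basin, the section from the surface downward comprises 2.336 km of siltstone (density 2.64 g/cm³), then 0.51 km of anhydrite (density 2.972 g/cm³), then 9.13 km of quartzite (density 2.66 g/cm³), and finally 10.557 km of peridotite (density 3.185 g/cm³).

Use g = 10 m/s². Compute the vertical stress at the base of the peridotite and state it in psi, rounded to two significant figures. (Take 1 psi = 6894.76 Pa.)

siltstone: 2640 kg/m³ × 10 m/s² × 2336 m = 6.167×10^7 Pa = 8945 psi
anhydrite: 2972 kg/m³ × 10 m/s² × 510 m = 1.516×10^7 Pa = 2198 psi
quartzite: 2660 kg/m³ × 10 m/s² × 9130 m = 2.429×10^8 Pa = 35224 psi
peridotite: 3185 kg/m³ × 10 m/s² × 10557 m = 3.362×10^8 Pa = 48768 psi
Total = 8945 + 2198 + 35224 + 48768 = 95134 psi

95000 psi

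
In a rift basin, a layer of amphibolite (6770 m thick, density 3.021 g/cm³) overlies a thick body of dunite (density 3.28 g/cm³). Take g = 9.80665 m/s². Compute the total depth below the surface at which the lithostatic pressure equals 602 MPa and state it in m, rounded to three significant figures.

19300 m

Pressure at base of upper layers: 3021×9.80665×6770 = 2.006×10^8 Pa = 200.6 MPa
Remaining pressure to be supplied by dunite: 6.020×10^8 − 2.006×10^8 = 4.014×10^8 Pa
Additional depth in dunite = 4.014×10^8 Pa / (3280 kg/m³ × 9.80665 m/s²) = 12480 m
Total depth = 6770 m + 12480 m = 19250 m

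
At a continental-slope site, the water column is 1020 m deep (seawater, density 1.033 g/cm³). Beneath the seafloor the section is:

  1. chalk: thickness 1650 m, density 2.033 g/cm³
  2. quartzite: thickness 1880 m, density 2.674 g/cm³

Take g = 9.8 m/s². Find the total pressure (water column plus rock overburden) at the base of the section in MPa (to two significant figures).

seawater: 1033 kg/m³ × 9.8 m/s² × 1020 m = 1.033×10^7 Pa = 10.33 MPa
chalk: 2033 kg/m³ × 9.8 m/s² × 1650 m = 3.287×10^7 Pa = 32.87 MPa
quartzite: 2674 kg/m³ × 9.8 m/s² × 1880 m = 4.927×10^7 Pa = 49.27 MPa
Total = 10.33 + 32.87 + 49.27 = 92.465 MPa

92 MPa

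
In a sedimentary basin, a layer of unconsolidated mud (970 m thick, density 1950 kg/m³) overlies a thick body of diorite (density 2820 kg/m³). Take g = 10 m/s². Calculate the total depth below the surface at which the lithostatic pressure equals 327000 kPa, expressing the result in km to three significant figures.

Pressure at base of upper layers: 1950×10×970 = 1.891×10^7 Pa = 18915 kPa
Remaining pressure to be supplied by diorite: 3.270×10^8 − 1.891×10^7 = 3.081×10^8 Pa
Additional depth in diorite = 3.081×10^8 Pa / (2820 kg/m³ × 10 m/s²) = 10925 m
Total depth = 970 m + 10925 m = 11895 m
= 11.895 km

11.9 km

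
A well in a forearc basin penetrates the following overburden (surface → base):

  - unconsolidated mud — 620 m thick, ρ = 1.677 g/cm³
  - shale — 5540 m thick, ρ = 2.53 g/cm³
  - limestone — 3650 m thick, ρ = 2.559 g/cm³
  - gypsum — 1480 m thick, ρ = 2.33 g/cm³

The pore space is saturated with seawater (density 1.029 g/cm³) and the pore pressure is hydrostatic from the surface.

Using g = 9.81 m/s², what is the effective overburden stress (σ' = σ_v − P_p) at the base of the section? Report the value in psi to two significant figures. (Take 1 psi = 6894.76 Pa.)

Overburden (lithostatic) stress σ_v:
unconsolidated mud: 1677 kg/m³ × 9.81 m/s² × 620 m = 1.020×10^7 Pa = 10.20 MPa
shale: 2530 kg/m³ × 9.81 m/s² × 5540 m = 1.375×10^8 Pa = 137.5 MPa
limestone: 2559 kg/m³ × 9.81 m/s² × 3650 m = 9.163×10^7 Pa = 91.63 MPa
gypsum: 2330 kg/m³ × 9.81 m/s² × 1480 m = 3.383×10^7 Pa = 33.83 MPa
Total = 10.20 + 137.5 + 91.63 + 33.83 = 273.16 MPa
Pore pressure P_p = 1029 kg/m³ × 9.81 m/s² × 11290 m = 1.140×10^8 Pa = 114.0 MPa
Effective stress σ' = σ_v − P_p = 273.2 − 114.0 = 159.19 MPa = 23089 psi

23000 psi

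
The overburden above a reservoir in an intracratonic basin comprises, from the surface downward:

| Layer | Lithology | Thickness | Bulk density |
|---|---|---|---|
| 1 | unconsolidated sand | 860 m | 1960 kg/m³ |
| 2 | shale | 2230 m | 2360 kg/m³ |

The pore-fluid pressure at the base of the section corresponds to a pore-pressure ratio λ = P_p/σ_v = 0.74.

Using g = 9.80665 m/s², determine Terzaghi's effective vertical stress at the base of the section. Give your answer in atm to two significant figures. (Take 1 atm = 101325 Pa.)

Overburden (lithostatic) stress σ_v:
unconsolidated sand: 1960 kg/m³ × 9.80665 m/s² × 860 m = 1.653×10^7 Pa = 16.53 MPa
shale: 2360 kg/m³ × 9.80665 m/s² × 2230 m = 5.161×10^7 Pa = 51.61 MPa
Total = 16.53 + 51.61 = 68.141 MPa
Pore pressure P_p = λ·σ_v = 0.74 × 68.14 MPa = 50.42 MPa
Effective stress σ' = σ_v − P_p = 68.14 − 50.42 = 17.717 MPa = 174.85 atm

170 atm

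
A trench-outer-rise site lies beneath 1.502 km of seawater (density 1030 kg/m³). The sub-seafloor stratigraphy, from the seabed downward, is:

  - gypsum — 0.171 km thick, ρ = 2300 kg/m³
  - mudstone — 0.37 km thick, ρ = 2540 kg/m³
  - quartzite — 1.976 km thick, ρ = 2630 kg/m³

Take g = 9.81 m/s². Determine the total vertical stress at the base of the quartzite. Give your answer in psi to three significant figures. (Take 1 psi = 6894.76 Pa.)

11500 psi

seawater: 1030 kg/m³ × 9.81 m/s² × 1502 m = 1.518×10^7 Pa = 2201 psi
gypsum: 2300 kg/m³ × 9.81 m/s² × 171 m = 3.858×10^6 Pa = 559.6 psi
mudstone: 2540 kg/m³ × 9.81 m/s² × 370 m = 9.219×10^6 Pa = 1337 psi
quartzite: 2630 kg/m³ × 9.81 m/s² × 1976 m = 5.098×10^7 Pa = 7394 psi
Total = 2201 + 559.6 + 1337 + 7394 = 11492 psi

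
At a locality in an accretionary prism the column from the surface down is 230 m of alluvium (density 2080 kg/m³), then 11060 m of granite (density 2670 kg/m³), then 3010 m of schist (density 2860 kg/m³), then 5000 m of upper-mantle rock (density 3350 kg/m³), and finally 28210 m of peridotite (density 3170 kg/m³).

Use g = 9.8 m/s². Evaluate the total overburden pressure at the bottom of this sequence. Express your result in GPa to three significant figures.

alluvium: 2080 kg/m³ × 9.8 m/s² × 230 m = 4.688×10^6 Pa = 4.688×10^-3 GPa
granite: 2670 kg/m³ × 9.8 m/s² × 11060 m = 2.894×10^8 Pa = 0.2894 GPa
schist: 2860 kg/m³ × 9.8 m/s² × 3010 m = 8.436×10^7 Pa = 0.08436 GPa
upper-mantle rock: 3350 kg/m³ × 9.8 m/s² × 5000 m = 1.641×10^8 Pa = 0.1641 GPa
peridotite: 3170 kg/m³ × 9.8 m/s² × 28210 m = 8.764×10^8 Pa = 0.8764 GPa
Total = 4.688×10^-3 + 0.2894 + 0.08436 + 0.1641 + 0.8764 = 1.4190 GPa

1.42 GPa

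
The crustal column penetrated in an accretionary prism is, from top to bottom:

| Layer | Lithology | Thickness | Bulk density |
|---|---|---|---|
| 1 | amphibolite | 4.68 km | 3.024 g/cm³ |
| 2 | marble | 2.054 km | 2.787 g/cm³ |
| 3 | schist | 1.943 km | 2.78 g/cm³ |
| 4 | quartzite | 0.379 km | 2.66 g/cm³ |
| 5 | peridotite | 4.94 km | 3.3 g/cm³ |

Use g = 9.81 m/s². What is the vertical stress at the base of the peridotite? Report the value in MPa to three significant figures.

amphibolite: 3024 kg/m³ × 9.81 m/s² × 4680 m = 1.388×10^8 Pa = 138.8 MPa
marble: 2787 kg/m³ × 9.81 m/s² × 2054 m = 5.616×10^7 Pa = 56.16 MPa
schist: 2780 kg/m³ × 9.81 m/s² × 1943 m = 5.299×10^7 Pa = 52.99 MPa
quartzite: 2660 kg/m³ × 9.81 m/s² × 379 m = 9.890×10^6 Pa = 9.890 MPa
peridotite: 3300 kg/m³ × 9.81 m/s² × 4940 m = 1.599×10^8 Pa = 159.9 MPa
Total = 138.8 + 56.16 + 52.99 + 9.890 + 159.9 = 417.79 MPa

418 MPa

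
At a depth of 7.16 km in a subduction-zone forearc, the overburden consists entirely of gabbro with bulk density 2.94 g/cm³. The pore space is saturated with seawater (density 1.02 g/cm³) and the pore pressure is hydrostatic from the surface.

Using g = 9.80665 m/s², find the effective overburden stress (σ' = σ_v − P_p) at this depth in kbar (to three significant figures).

1.35 kbar

Overburden (lithostatic) stress σ_v:
gabbro: 2940 kg/m³ × 9.80665 m/s² × 7160 m = 2.064×10^8 Pa = 206.4 MPa
Pore pressure P_p = 1020 kg/m³ × 9.80665 m/s² × 7160 m = 7.162×10^7 Pa = 71.62 MPa
Effective stress σ' = σ_v − P_p = 206.4 − 71.62 = 134.81 MPa = 1.3481 kbar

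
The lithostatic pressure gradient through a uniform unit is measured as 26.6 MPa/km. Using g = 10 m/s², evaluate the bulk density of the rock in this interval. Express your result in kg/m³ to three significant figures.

2660 kg/m³

ρ = (dP/dz)/g = 26.6 MPa/km / 10 m/s² = 26600 Pa/m / 10 m/s² = 2660.0 kg/m³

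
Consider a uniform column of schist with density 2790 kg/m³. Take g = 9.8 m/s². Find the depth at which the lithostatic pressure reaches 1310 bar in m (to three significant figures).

h = P/(ρg) = 1310 bar / (2790 kg/m³ × 9.8 m/s²) = 1.310×10^8 Pa / 27342 Pa/m = 4791.2 m

4790 m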